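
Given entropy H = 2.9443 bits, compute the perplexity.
7.6970

Perplexity is 2^H (or exp(H) for natural log).

H = 2.9443 bits
Perplexity = 2^2.9443 = 7.6970

Interpretation: The model's uncertainty is equivalent to choosing uniformly among 7.7 options.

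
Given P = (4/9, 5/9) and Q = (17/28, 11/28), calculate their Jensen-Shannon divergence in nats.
0.0133 nats

Jensen-Shannon divergence is:
JSD(P||Q) = 0.5 × D_KL(P||M) + 0.5 × D_KL(Q||M)
where M = 0.5 × (P + Q) is the mixture distribution.

M = 0.5 × (4/9, 5/9) + 0.5 × (17/28, 11/28) = (0.525794, 0.474206)

D_KL(P||M) = 0.0133 nats
D_KL(Q||M) = 0.0134 nats

JSD(P||Q) = 0.5 × 0.0133 + 0.5 × 0.0134 = 0.0133 nats

Unlike KL divergence, JSD is symmetric and bounded: 0 ≤ JSD ≤ log(2).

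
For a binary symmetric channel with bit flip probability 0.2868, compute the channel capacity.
0.1354 bits

For a binary symmetric channel (BSC) with error probability p:
Capacity C = 1 - H(p) bits per symbol

where H(p) = -p log₂(p) - (1-p) log₂(1-p) is the binary entropy function.

H(0.2868) = 0.8646 bits
C = 1 - 0.8646 = 0.1354 bits per symbol

This means we can reliably transmit up to 0.1354 bits of information per channel use.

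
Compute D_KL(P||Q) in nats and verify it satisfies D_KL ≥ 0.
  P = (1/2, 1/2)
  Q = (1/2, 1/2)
0.0000 nats

KL divergence satisfies the Gibbs inequality: D_KL(P||Q) ≥ 0 for all distributions P, Q.

D_KL(P||Q) = Σ p(x) log(p(x)/q(x))
Term by term:
  x=0: 1/2 × log_e[(1/2)/(1/2)] = 0.0000
  x=1: 1/2 × log_e[(1/2)/(1/2)] = 0.0000
D_KL(P||Q) = 0.0000 nats

D_KL(P||Q) = 0.0000 ≥ 0 ✓

This non-negativity is a fundamental property: relative entropy cannot be negative because it measures how different Q is from P.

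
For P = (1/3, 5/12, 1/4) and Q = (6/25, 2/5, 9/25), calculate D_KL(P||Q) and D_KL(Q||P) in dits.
D_KL(P||Q) = 0.0154, D_KL(Q||P) = 0.0157

KL divergence is not symmetric: D_KL(P||Q) ≠ D_KL(Q||P) in general.

D_KL(P||Q) = 0.0154 dits
D_KL(Q||P) = 0.0157 dits

No, they are not equal!

This asymmetry is why KL divergence is not a true distance metric.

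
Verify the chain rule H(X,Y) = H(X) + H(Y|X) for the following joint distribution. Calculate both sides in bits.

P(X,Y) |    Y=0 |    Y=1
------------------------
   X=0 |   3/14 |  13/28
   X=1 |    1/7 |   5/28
H(X,Y) = 1.8350, H(X) = 0.9059, H(Y|X) = 0.9291 (all in bits)

Chain rule: H(X,Y) = H(X) + H(Y|X)

Left side — joint entropy directly:
H(X,Y) = -Σ p(x,y) log p(x,y) = 1.8350 bits

Right side — compute H(Y|X) from the conditional distributions:
P(X) = (19/28, 9/28), so H(X) = 0.9059 bits
H(Y|X) = Σ_x P(X=x) · H(Y|X=x):
  P(Y|X=0) = (6/19, 13/19), H(Y|X=0) = 0.8997, weight P(X=0) = 19/28
  P(Y|X=1) = (4/9, 5/9), H(Y|X=1) = 0.9911, weight P(X=1) = 9/28
H(Y|X) = 0.9291 bits

H(X) + H(Y|X) = 0.9059 + 0.9291 = 1.8350 bits

Both sides equal 1.8350 bits. ✓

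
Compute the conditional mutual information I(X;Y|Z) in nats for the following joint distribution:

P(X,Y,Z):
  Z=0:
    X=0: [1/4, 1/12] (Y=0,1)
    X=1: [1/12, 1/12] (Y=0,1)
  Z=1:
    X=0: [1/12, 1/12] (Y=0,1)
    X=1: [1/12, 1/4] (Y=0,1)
0.0306 nats

Conditional mutual information: I(X;Y|Z) = H(X|Z) + H(Y|Z) - H(X,Y|Z)

H(Z) = 0.6931
H(X,Z) = 1.3297 → H(X|Z) = 0.6365
H(Y,Z) = 1.3297 → H(Y|Z) = 0.6365
H(X,Y,Z) = 1.9356 → H(X,Y|Z) = 1.2425

I(X;Y|Z) = 0.6365 + 0.6365 - 1.2425 = 0.0306 nats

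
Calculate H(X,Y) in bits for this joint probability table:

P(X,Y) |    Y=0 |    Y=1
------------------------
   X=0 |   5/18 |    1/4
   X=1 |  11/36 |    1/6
1.9668 bits

Joint entropy is H(X,Y) = -Σ_{x,y} p(x,y) log p(x,y).

Summing over all non-zero entries:
H(X,Y) = -[5/18·log_2(5/18) + 1/4·log_2(1/4) + 11/36·log_2(11/36) + 1/6·log_2(1/6)]
H(X,Y) = 1.9668 bits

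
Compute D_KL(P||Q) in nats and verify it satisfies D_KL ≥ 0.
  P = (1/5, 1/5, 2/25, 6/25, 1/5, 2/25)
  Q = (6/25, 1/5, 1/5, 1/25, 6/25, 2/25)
0.2838 nats

KL divergence satisfies the Gibbs inequality: D_KL(P||Q) ≥ 0 for all distributions P, Q.

D_KL(P||Q) = Σ p(x) log(p(x)/q(x))
Term by term:
  x=0: 1/5 × log_e[(1/5)/(6/25)] = -0.0365
  x=1: 1/5 × log_e[(1/5)/(1/5)] = 0.0000
  x=2: 2/25 × log_e[(2/25)/(1/5)] = -0.0733
  x=3: 6/25 × log_e[(6/25)/(1/25)] = 0.4300
  x=4: 1/5 × log_e[(1/5)/(6/25)] = -0.0365
  x=5: 2/25 × log_e[(2/25)/(2/25)] = 0.0000
D_KL(P||Q) = 0.2838 nats

D_KL(P||Q) = 0.2838 ≥ 0 ✓

This non-negativity is a fundamental property: relative entropy cannot be negative because it measures how different Q is from P.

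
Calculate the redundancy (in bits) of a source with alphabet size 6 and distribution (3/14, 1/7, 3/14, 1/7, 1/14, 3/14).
0.0822 bits

Redundancy measures how far a source is from maximum entropy:
R = H_max - H(X)

Maximum entropy for 6 symbols: H_max = log_2(6) = 2.5850 bits
Actual entropy: H(X) = 2.5027 bits
Redundancy: R = 2.5850 - 2.5027 = 0.0822 bits

This redundancy represents potential for compression: the source could be compressed by 0.0822 bits per symbol.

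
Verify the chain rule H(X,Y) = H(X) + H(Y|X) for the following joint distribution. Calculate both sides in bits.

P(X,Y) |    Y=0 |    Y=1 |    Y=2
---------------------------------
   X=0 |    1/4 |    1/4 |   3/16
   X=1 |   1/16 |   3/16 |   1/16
H(X,Y) = 2.4056, H(X) = 0.8960, H(Y|X) = 1.5096 (all in bits)

Chain rule: H(X,Y) = H(X) + H(Y|X)

Left side — joint entropy directly:
H(X,Y) = -Σ p(x,y) log p(x,y) = 2.4056 bits

Right side — compute H(Y|X) from the conditional distributions:
P(X) = (11/16, 5/16), so H(X) = 0.8960 bits
H(Y|X) = Σ_x P(X=x) · H(Y|X=x):
  P(Y|X=0) = (4/11, 4/11, 3/11), H(Y|X=0) = 1.5726, weight P(X=0) = 11/16
  P(Y|X=1) = (1/5, 3/5, 1/5), H(Y|X=1) = 1.3710, weight P(X=1) = 5/16
H(Y|X) = 1.5096 bits

H(X) + H(Y|X) = 0.8960 + 1.5096 = 2.4056 bits

Both sides equal 2.4056 bits. ✓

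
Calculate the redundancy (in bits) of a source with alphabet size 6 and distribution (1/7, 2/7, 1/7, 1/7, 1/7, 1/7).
0.0633 bits

Redundancy measures how far a source is from maximum entropy:
R = H_max - H(X)

Maximum entropy for 6 symbols: H_max = log_2(6) = 2.5850 bits
Actual entropy: H(X) = 2.5216 bits
Redundancy: R = 2.5850 - 2.5216 = 0.0633 bits

This redundancy represents potential for compression: the source could be compressed by 0.0633 bits per symbol.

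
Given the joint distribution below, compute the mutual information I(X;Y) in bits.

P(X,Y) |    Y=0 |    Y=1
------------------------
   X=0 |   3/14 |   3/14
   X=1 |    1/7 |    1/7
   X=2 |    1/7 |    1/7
0.0000 bits

Mutual information: I(X;Y) = H(X) + H(Y) - H(X,Y)

Marginals:
P(X) = (3/7, 2/7, 2/7), H(X) = 1.5567 bits
P(Y) = (1/2, 1/2), H(Y) = 1.0000 bits

Joint entropy: H(X,Y) = 2.5567 bits

I(X;Y) = 1.5567 + 1.0000 - 2.5567 = 0.0000 bits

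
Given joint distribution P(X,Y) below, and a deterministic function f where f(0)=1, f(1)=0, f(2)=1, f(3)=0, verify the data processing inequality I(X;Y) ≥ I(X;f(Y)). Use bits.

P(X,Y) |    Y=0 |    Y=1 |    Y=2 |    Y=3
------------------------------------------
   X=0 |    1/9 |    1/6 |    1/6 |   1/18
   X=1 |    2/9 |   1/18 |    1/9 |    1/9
I(X;Y) = 0.0909, I(X;f(Y)) = 0.0094, inequality holds: 0.0909 ≥ 0.0094

Data Processing Inequality: For any Markov chain X → Y → Z, we have I(X;Y) ≥ I(X;Z).

Here Z = f(Y) is a deterministic function of Y, forming X → Y → Z.

Original I(X;Y) = 0.0909 bits

After applying f:
P(X,Z) where Z=f(Y):
- P(X,Z=0) = P(X,Y=1) + P(X,Y=3)
- P(X,Z=1) = P(X,Y=0) + P(X,Y=2)

I(X;Z) = I(X;f(Y)) = 0.0094 bits

Verification: 0.0909 ≥ 0.0094 ✓

Information cannot be created by processing; the function f can only lose information about X.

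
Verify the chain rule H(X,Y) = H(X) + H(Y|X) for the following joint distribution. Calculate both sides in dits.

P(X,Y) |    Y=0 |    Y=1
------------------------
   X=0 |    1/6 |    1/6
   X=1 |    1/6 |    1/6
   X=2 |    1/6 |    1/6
H(X,Y) = 0.7782, H(X) = 0.4771, H(Y|X) = 0.3010 (all in dits)

Chain rule: H(X,Y) = H(X) + H(Y|X)

Left side — joint entropy directly:
H(X,Y) = -Σ p(x,y) log p(x,y) = 0.7782 dits

Right side — compute H(Y|X) from the conditional distributions:
P(X) = (1/3, 1/3, 1/3), so H(X) = 0.4771 dits
H(Y|X) = Σ_x P(X=x) · H(Y|X=x):
  P(Y|X=0) = (1/2, 1/2), H(Y|X=0) = 0.3010, weight P(X=0) = 1/3
  P(Y|X=1) = (1/2, 1/2), H(Y|X=1) = 0.3010, weight P(X=1) = 1/3
  P(Y|X=2) = (1/2, 1/2), H(Y|X=2) = 0.3010, weight P(X=2) = 1/3
H(Y|X) = 0.3010 dits

H(X) + H(Y|X) = 0.4771 + 0.3010 = 0.7782 dits

Both sides equal 0.7782 dits. ✓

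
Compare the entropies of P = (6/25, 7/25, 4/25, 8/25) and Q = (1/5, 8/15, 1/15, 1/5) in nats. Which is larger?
P

Computing entropies in nats:
H(P) = 1.3568
H(Q) = 1.1596

Distribution P has higher entropy.

Intuition: The distribution closer to uniform (more spread out) has higher entropy.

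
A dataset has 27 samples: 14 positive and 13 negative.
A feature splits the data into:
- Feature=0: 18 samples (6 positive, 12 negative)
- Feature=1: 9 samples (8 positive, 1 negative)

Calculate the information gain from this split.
0.2191 bits

Information Gain = H(Y) - H(Y|Feature)

Before split:
P(positive) = 14/27 = 0.5185
H(Y) = 0.9990 bits

After split:
Feature=0: H = 0.9183 bits (weight = 18/27)
Feature=1: H = 0.5033 bits (weight = 9/27)
H(Y|Feature) = (18/27)×0.9183 + (9/27)×0.5033 = 0.7800 bits

Information Gain = 0.9990 - 0.7800 = 0.2191 bits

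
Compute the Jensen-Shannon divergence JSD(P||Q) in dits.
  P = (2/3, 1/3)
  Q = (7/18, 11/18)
0.0170 dits

Jensen-Shannon divergence is:
JSD(P||Q) = 0.5 × D_KL(P||M) + 0.5 × D_KL(Q||M)
where M = 0.5 × (P + Q) is the mixture distribution.

M = 0.5 × (2/3, 1/3) + 0.5 × (7/18, 11/18) = (19/36, 17/36)

D_KL(P||M) = 0.0172 dits
D_KL(Q||M) = 0.0169 dits

JSD(P||Q) = 0.5 × 0.0172 + 0.5 × 0.0169 = 0.0170 dits

Unlike KL divergence, JSD is symmetric and bounded: 0 ≤ JSD ≤ log(2).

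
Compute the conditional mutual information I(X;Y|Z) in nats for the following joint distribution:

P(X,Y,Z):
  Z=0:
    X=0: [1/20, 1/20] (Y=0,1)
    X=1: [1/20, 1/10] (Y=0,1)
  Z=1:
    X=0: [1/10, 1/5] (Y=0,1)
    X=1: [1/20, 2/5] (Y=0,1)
0.0308 nats

Conditional mutual information: I(X;Y|Z) = H(X|Z) + H(Y|Z) - H(X,Y|Z)

H(Z) = 0.5623
H(X,Z) = 1.2353 → H(X|Z) = 0.6730
H(Y,Z) = 1.1059 → H(Y|Z) = 0.5436
H(X,Y,Z) = 1.7481 → H(X,Y|Z) = 1.1857

I(X;Y|Z) = 0.6730 + 0.5436 - 1.1857 = 0.0308 nats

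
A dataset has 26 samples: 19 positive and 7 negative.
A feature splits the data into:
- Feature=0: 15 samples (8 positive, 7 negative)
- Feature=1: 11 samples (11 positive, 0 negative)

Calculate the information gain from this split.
0.2653 bits

Information Gain = H(Y) - H(Y|Feature)

Before split:
P(positive) = 19/26 = 0.7308
H(Y) = 0.8404 bits

After split:
Feature=0: H = 0.9968 bits (weight = 15/26)
Feature=1: H = 0.0000 bits (weight = 11/26)
H(Y|Feature) = (15/26)×0.9968 + (11/26)×0.0000 = 0.5751 bits

Information Gain = 0.8404 - 0.5751 = 0.2653 bits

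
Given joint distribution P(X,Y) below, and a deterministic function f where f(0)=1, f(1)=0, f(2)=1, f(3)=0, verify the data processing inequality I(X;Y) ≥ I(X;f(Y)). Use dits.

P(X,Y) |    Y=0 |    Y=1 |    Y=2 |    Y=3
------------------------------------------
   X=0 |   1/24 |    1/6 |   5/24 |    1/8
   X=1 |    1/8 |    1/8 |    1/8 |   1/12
I(X;Y) = 0.0156, I(X;f(Y)) = 0.0015, inequality holds: 0.0156 ≥ 0.0015

Data Processing Inequality: For any Markov chain X → Y → Z, we have I(X;Y) ≥ I(X;Z).

Here Z = f(Y) is a deterministic function of Y, forming X → Y → Z.

Original I(X;Y) = 0.0156 dits

After applying f:
P(X,Z) where Z=f(Y):
- P(X,Z=0) = P(X,Y=1) + P(X,Y=3)
- P(X,Z=1) = P(X,Y=0) + P(X,Y=2)

I(X;Z) = I(X;f(Y)) = 0.0015 dits

Verification: 0.0156 ≥ 0.0015 ✓

Information cannot be created by processing; the function f can only lose information about X.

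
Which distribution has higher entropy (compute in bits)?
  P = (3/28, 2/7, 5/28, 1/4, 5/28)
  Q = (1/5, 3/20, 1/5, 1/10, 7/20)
P

Computing entropies in bits:
H(P) = 2.2493
H(Q) = 2.2016

Distribution P has higher entropy.

Intuition: The distribution closer to uniform (more spread out) has higher entropy.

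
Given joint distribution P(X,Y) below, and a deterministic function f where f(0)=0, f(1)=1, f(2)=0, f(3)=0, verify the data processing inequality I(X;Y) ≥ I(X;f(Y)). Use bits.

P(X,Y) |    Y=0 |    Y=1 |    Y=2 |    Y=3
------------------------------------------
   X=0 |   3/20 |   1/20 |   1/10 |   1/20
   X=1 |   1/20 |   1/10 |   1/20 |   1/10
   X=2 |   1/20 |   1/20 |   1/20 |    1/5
I(X;Y) = 0.1560, I(X;f(Y)) = 0.0323, inequality holds: 0.1560 ≥ 0.0323

Data Processing Inequality: For any Markov chain X → Y → Z, we have I(X;Y) ≥ I(X;Z).

Here Z = f(Y) is a deterministic function of Y, forming X → Y → Z.

Original I(X;Y) = 0.1560 bits

After applying f:
P(X,Z) where Z=f(Y):
- P(X,Z=0) = P(X,Y=0) + P(X,Y=2) + P(X,Y=3)
- P(X,Z=1) = P(X,Y=1)

I(X;Z) = I(X;f(Y)) = 0.0323 bits

Verification: 0.1560 ≥ 0.0323 ✓

Information cannot be created by processing; the function f can only lose information about X.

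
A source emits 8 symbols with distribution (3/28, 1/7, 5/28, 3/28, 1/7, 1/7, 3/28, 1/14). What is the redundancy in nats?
0.0314 nats

Redundancy measures how far a source is from maximum entropy:
R = H_max - H(X)

Maximum entropy for 8 symbols: H_max = log_e(8) = 2.0794 nats
Actual entropy: H(X) = 2.0480 nats
Redundancy: R = 2.0794 - 2.0480 = 0.0314 nats

This redundancy represents potential for compression: the source could be compressed by 0.0314 nats per symbol.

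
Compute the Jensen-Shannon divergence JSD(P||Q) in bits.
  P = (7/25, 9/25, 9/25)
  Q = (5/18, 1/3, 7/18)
0.0008 bits

Jensen-Shannon divergence is:
JSD(P||Q) = 0.5 × D_KL(P||M) + 0.5 × D_KL(Q||M)
where M = 0.5 × (P + Q) is the mixture distribution.

M = 0.5 × (7/25, 9/25, 9/25) + 0.5 × (5/18, 1/3, 7/18) = (0.278889, 0.346667, 0.374444)

D_KL(P||M) = 0.0008 bits
D_KL(Q||M) = 0.0008 bits

JSD(P||Q) = 0.5 × 0.0008 + 0.5 × 0.0008 = 0.0008 bits

Unlike KL divergence, JSD is symmetric and bounded: 0 ≤ JSD ≤ log(2).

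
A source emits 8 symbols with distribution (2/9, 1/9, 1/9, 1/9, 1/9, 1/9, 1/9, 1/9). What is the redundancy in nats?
0.0362 nats

Redundancy measures how far a source is from maximum entropy:
R = H_max - H(X)

Maximum entropy for 8 symbols: H_max = log_e(8) = 2.0794 nats
Actual entropy: H(X) = 2.0432 nats
Redundancy: R = 2.0794 - 2.0432 = 0.0362 nats

This redundancy represents potential for compression: the source could be compressed by 0.0362 nats per symbol.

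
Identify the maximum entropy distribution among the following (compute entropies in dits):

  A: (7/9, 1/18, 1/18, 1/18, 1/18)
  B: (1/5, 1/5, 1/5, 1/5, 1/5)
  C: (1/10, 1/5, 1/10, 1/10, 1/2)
B

For a discrete distribution over n outcomes, entropy is maximized by the uniform distribution.

Computing entropies:
H(A) = 0.3638 dits
H(B) = 0.6990 dits
H(C) = 0.5903 dits

The uniform distribution (where all probabilities equal 1/5) achieves the maximum entropy of log_10(5) = 0.6990 dits.

Distribution B has the highest entropy.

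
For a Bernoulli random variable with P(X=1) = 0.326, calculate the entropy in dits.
0.2742 dits

The binary entropy function is:
H(p) = -p log(p) - (1-p) log(1-p)

H(0.326) = -0.326 × log_10(0.326) - 0.674 × log_10(0.674)
H(0.326) = 0.2742 dits

Note: Binary entropy is maximized at p=0.5 (H=1 bit) and minimized at p=0 or p=1 (H=0).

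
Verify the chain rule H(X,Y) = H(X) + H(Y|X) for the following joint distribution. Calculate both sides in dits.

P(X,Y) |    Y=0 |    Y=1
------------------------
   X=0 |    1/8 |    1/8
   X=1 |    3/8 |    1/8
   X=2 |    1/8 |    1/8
H(X,Y) = 0.7242, H(X) = 0.4515, H(Y|X) = 0.2726 (all in dits)

Chain rule: H(X,Y) = H(X) + H(Y|X)

Left side — joint entropy directly:
H(X,Y) = -Σ p(x,y) log p(x,y) = 0.7242 dits

Right side — compute H(Y|X) from the conditional distributions:
P(X) = (1/4, 1/2, 1/4), so H(X) = 0.4515 dits
H(Y|X) = Σ_x P(X=x) · H(Y|X=x):
  P(Y|X=0) = (1/2, 1/2), H(Y|X=0) = 0.3010, weight P(X=0) = 1/4
  P(Y|X=1) = (3/4, 1/4), H(Y|X=1) = 0.2442, weight P(X=1) = 1/2
  P(Y|X=2) = (1/2, 1/2), H(Y|X=2) = 0.3010, weight P(X=2) = 1/4
H(Y|X) = 0.2726 dits

H(X) + H(Y|X) = 0.4515 + 0.2726 = 0.7242 dits

Both sides equal 0.7242 dits. ✓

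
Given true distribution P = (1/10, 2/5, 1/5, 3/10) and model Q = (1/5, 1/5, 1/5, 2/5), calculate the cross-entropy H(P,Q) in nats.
1.4015 nats

Cross-entropy: H(P,Q) = -Σ p(x) log q(x)

Alternatively: H(P,Q) = H(P) + D_KL(P||Q)
H(P) = 1.2799 nats
D_KL(P||Q) = 0.1216 nats

H(P,Q) = 1.2799 + 0.1216 = 1.4015 nats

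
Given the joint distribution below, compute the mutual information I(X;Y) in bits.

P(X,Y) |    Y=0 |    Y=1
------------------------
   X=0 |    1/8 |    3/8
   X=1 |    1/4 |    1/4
0.0488 bits

Mutual information: I(X;Y) = H(X) + H(Y) - H(X,Y)

Marginals:
P(X) = (1/2, 1/2), H(X) = 1.0000 bits
P(Y) = (3/8, 5/8), H(Y) = 0.9544 bits

Joint entropy: H(X,Y) = 1.9056 bits

I(X;Y) = 1.0000 + 0.9544 - 1.9056 = 0.0488 bits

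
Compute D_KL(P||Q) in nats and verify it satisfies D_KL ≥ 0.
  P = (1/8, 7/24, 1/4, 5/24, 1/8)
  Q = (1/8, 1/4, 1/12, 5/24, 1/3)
0.1970 nats

KL divergence satisfies the Gibbs inequality: D_KL(P||Q) ≥ 0 for all distributions P, Q.

D_KL(P||Q) = Σ p(x) log(p(x)/q(x))
Term by term:
  x=0: 1/8 × log_e[(1/8)/(1/8)] = 0.0000
  x=1: 7/24 × log_e[(7/24)/(1/4)] = 0.0450
  x=2: 1/4 × log_e[(1/4)/(1/12)] = 0.2747
  x=3: 5/24 × log_e[(5/24)/(5/24)] = 0.0000
  x=4: 1/8 × log_e[(1/8)/(1/3)] = -0.1226
D_KL(P||Q) = 0.1970 nats

D_KL(P||Q) = 0.1970 ≥ 0 ✓

This non-negativity is a fundamental property: relative entropy cannot be negative because it measures how different Q is from P.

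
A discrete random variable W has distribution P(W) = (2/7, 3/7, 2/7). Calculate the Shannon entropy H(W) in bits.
1.5567 bits

Shannon entropy is H(X) = -Σ p(x) log p(x).

For P = (2/7, 3/7, 2/7):
H = -2/7 × log_2(2/7) -3/7 × log_2(3/7) -2/7 × log_2(2/7)
H = 1.5567 bits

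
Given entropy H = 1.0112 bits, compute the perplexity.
2.0156

Perplexity is 2^H (or exp(H) for natural log).

H = 1.0112 bits
Perplexity = 2^1.0112 = 2.0156

Interpretation: The model's uncertainty is equivalent to choosing uniformly among 2.0 options.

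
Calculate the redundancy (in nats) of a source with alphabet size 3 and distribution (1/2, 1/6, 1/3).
0.0872 nats

Redundancy measures how far a source is from maximum entropy:
R = H_max - H(X)

Maximum entropy for 3 symbols: H_max = log_e(3) = 1.0986 nats
Actual entropy: H(X) = 1.0114 nats
Redundancy: R = 1.0986 - 1.0114 = 0.0872 nats

This redundancy represents potential for compression: the source could be compressed by 0.0872 nats per symbol.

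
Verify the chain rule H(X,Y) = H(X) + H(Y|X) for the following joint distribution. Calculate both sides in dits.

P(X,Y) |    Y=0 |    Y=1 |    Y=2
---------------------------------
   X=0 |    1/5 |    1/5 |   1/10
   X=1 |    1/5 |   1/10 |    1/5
H(X,Y) = 0.7592, H(X) = 0.3010, H(Y|X) = 0.4581 (all in dits)

Chain rule: H(X,Y) = H(X) + H(Y|X)

Left side — joint entropy directly:
H(X,Y) = -Σ p(x,y) log p(x,y) = 0.7592 dits

Right side — compute H(Y|X) from the conditional distributions:
P(X) = (1/2, 1/2), so H(X) = 0.3010 dits
H(Y|X) = Σ_x P(X=x) · H(Y|X=x):
  P(Y|X=0) = (2/5, 2/5, 1/5), H(Y|X=0) = 0.4581, weight P(X=0) = 1/2
  P(Y|X=1) = (2/5, 1/5, 2/5), H(Y|X=1) = 0.4581, weight P(X=1) = 1/2
H(Y|X) = 0.4581 dits

H(X) + H(Y|X) = 0.3010 + 0.4581 = 0.7592 dits

Both sides equal 0.7592 dits. ✓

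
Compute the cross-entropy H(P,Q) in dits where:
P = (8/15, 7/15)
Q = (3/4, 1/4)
0.3476 dits

Cross-entropy: H(P,Q) = -Σ p(x) log q(x)

Alternatively: H(P,Q) = H(P) + D_KL(P||Q)
H(P) = 0.3001 dits
D_KL(P||Q) = 0.0475 dits

H(P,Q) = 0.3001 + 0.0475 = 0.3476 dits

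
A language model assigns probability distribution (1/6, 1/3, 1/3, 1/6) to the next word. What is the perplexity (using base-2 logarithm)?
3.7798

Perplexity is 2^H (or exp(H) for natural log).

First, H = -Σ p log p = 1.9183 bits
Perplexity = 2^1.9183 = 3.7798

Interpretation: The model's uncertainty is equivalent to choosing uniformly among 3.8 options.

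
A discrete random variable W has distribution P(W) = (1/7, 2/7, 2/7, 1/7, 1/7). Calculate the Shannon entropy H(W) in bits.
2.2359 bits

Shannon entropy is H(X) = -Σ p(x) log p(x).

For P = (1/7, 2/7, 2/7, 1/7, 1/7):
H = -1/7 × log_2(1/7) -2/7 × log_2(2/7) -2/7 × log_2(2/7) -1/7 × log_2(1/7) -1/7 × log_2(1/7)
H = 2.2359 bits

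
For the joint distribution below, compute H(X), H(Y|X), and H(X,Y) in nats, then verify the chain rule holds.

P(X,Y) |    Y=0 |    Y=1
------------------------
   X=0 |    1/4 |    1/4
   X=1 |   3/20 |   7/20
H(X,Y) = 1.3452, H(X) = 0.6931, H(Y|X) = 0.6520 (all in nats)

Chain rule: H(X,Y) = H(X) + H(Y|X)

Left side — joint entropy directly:
H(X,Y) = -Σ p(x,y) log p(x,y) = 1.3452 nats

Right side — compute H(Y|X) from the conditional distributions:
P(X) = (1/2, 1/2), so H(X) = 0.6931 nats
H(Y|X) = Σ_x P(X=x) · H(Y|X=x):
  P(Y|X=0) = (1/2, 1/2), H(Y|X=0) = 0.6931, weight P(X=0) = 1/2
  P(Y|X=1) = (3/10, 7/10), H(Y|X=1) = 0.6109, weight P(X=1) = 1/2
H(Y|X) = 0.6520 nats

H(X) + H(Y|X) = 0.6931 + 0.6520 = 1.3452 nats

Both sides equal 1.3452 nats. ✓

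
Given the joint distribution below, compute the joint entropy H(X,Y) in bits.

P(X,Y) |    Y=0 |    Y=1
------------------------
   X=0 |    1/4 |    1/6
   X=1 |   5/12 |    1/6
1.8879 bits

Joint entropy is H(X,Y) = -Σ_{x,y} p(x,y) log p(x,y).

Summing over all non-zero entries:
H(X,Y) = -[1/4·log_2(1/4) + 1/6·log_2(1/6) + 5/12·log_2(5/12) + 1/6·log_2(1/6)]
H(X,Y) = 1.8879 bits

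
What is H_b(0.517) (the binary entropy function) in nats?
0.6926 nats

The binary entropy function is:
H(p) = -p log(p) - (1-p) log(1-p)

H(0.517) = -0.517 × log_e(0.517) - 0.483 × log_e(0.483)
H(0.517) = 0.6926 nats

Note: Binary entropy is maximized at p=0.5 (H=1 bit) and minimized at p=0 or p=1 (H=0).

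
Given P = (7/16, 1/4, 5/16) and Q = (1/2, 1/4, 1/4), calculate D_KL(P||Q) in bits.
0.0163 bits

KL divergence: D_KL(P||Q) = Σ p(x) log(p(x)/q(x))

Computing term by term:
  x=0: 7/16 × log_2[(7/16)/(1/2)] = 7/16 × -0.1926 = -0.0843
  x=1: 1/4 × log_2[(1/4)/(1/4)] = 1/4 × 0.0000 = 0.0000
  x=2: 5/16 × log_2[(5/16)/(1/4)] = 5/16 × 0.3219 = 0.1006

D_KL(P||Q) = 0.0163 bits

Note: KL divergence is always non-negative and equals 0 iff P = Q.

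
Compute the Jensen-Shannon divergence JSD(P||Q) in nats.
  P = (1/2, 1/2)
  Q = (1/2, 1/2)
0.0000 nats

Jensen-Shannon divergence is:
JSD(P||Q) = 0.5 × D_KL(P||M) + 0.5 × D_KL(Q||M)
where M = 0.5 × (P + Q) is the mixture distribution.

M = 0.5 × (1/2, 1/2) + 0.5 × (1/2, 1/2) = (1/2, 1/2)

D_KL(P||M) = 0.0000 nats
D_KL(Q||M) = 0.0000 nats

JSD(P||Q) = 0.5 × 0.0000 + 0.5 × 0.0000 = 0.0000 nats

Unlike KL divergence, JSD is symmetric and bounded: 0 ≤ JSD ≤ log(2).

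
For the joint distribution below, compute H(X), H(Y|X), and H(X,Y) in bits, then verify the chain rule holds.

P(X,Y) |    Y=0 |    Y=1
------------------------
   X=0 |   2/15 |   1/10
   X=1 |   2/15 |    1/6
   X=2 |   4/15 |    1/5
H(X,Y) = 2.5111, H(X) = 1.5241, H(Y|X) = 0.9870 (all in bits)

Chain rule: H(X,Y) = H(X) + H(Y|X)

Left side — joint entropy directly:
H(X,Y) = -Σ p(x,y) log p(x,y) = 2.5111 bits

Right side — compute H(Y|X) from the conditional distributions:
P(X) = (7/30, 3/10, 7/15), so H(X) = 1.5241 bits
H(Y|X) = Σ_x P(X=x) · H(Y|X=x):
  P(Y|X=0) = (4/7, 3/7), H(Y|X=0) = 0.9852, weight P(X=0) = 7/30
  P(Y|X=1) = (4/9, 5/9), H(Y|X=1) = 0.9911, weight P(X=1) = 3/10
  P(Y|X=2) = (4/7, 3/7), H(Y|X=2) = 0.9852, weight P(X=2) = 7/15
H(Y|X) = 0.9870 bits

H(X) + H(Y|X) = 1.5241 + 0.9870 = 2.5111 bits

Both sides equal 2.5111 bits. ✓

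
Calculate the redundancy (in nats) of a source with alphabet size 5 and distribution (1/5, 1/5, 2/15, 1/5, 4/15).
0.0227 nats

Redundancy measures how far a source is from maximum entropy:
R = H_max - H(X)

Maximum entropy for 5 symbols: H_max = log_e(5) = 1.6094 nats
Actual entropy: H(X) = 1.5868 nats
Redundancy: R = 1.6094 - 1.5868 = 0.0227 nats

This redundancy represents potential for compression: the source could be compressed by 0.0227 nats per symbol.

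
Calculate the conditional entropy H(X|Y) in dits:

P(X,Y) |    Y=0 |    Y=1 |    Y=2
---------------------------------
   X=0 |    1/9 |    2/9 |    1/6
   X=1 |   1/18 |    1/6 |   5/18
0.2891 dits

Using the chain rule: H(X|Y) = H(X,Y) - H(Y)

First, compute H(X,Y) = 0.7348 dits

Marginal P(Y) = (1/6, 7/18, 4/9)
H(Y) = 0.4457 dits

H(X|Y) = H(X,Y) - H(Y) = 0.7348 - 0.4457 = 0.2891 dits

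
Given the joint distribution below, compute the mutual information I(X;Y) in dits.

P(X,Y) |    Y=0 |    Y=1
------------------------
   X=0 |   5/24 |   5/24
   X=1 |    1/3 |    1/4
0.0011 dits

Mutual information: I(X;Y) = H(X) + H(Y) - H(X,Y)

Marginals:
P(X) = (5/12, 7/12), H(X) = 0.2950 dits
P(Y) = (13/24, 11/24), H(Y) = 0.2995 dits

Joint entropy: H(X,Y) = 0.5934 dits

I(X;Y) = 0.2950 + 0.2995 - 0.5934 = 0.0011 dits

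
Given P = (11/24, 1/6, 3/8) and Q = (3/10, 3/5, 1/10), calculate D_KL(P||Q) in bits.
0.6873 bits

KL divergence: D_KL(P||Q) = Σ p(x) log(p(x)/q(x))

Computing term by term:
  x=0: 11/24 × log_2[(11/24)/(3/10)] = 11/24 × 0.6114 = 0.2802
  x=1: 1/6 × log_2[(1/6)/(3/5)] = 1/6 × -1.8480 = -0.3080
  x=2: 3/8 × log_2[(3/8)/(1/10)] = 3/8 × 1.9069 = 0.7151

D_KL(P||Q) = 0.6873 bits

Note: KL divergence is always non-negative and equals 0 iff P = Q.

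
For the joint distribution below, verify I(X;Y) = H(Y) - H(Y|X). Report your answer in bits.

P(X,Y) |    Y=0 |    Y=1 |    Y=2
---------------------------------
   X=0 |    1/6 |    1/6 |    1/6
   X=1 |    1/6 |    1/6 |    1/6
I(X;Y) = 0.0000 bits

Mutual information has multiple equivalent forms:
- I(X;Y) = H(X) - H(X|Y)
- I(X;Y) = H(Y) - H(Y|X)
- I(X;Y) = H(X) + H(Y) - H(X,Y)

Computing all quantities:
H(X) = 1.0000, H(Y) = 1.5850, H(X,Y) = 2.5850
H(X|Y) = 1.0000, H(Y|X) = 1.5850

Verification:
H(X) - H(X|Y) = 1.0000 - 1.0000 = 0.0000
H(Y) - H(Y|X) = 1.5850 - 1.5850 = 0.0000
H(X) + H(Y) - H(X,Y) = 1.0000 + 1.5850 - 2.5850 = 0.0000

All forms give I(X;Y) = 0.0000 bits. ✓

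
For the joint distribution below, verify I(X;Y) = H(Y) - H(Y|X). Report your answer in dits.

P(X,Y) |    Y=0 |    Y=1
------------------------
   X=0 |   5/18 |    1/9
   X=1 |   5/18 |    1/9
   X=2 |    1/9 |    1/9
I(X;Y) = 0.0075 dits

Mutual information has multiple equivalent forms:
- I(X;Y) = H(X) - H(X|Y)
- I(X;Y) = H(Y) - H(Y|X)
- I(X;Y) = H(X) + H(Y) - H(X,Y)

Computing all quantities:
H(X) = 0.4642, H(Y) = 0.2764, H(X,Y) = 0.7332
H(X|Y) = 0.4567, H(Y|X) = 0.2690

Verification:
H(X) - H(X|Y) = 0.4642 - 0.4567 = 0.0075
H(Y) - H(Y|X) = 0.2764 - 0.2690 = 0.0075
H(X) + H(Y) - H(X,Y) = 0.4642 + 0.2764 - 0.7332 = 0.0075

All forms give I(X;Y) = 0.0075 dits. ✓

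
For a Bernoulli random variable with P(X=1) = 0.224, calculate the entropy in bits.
0.7674 bits

The binary entropy function is:
H(p) = -p log(p) - (1-p) log(1-p)

H(0.224) = -0.224 × log_2(0.224) - 0.776 × log_2(0.776)
H(0.224) = 0.7674 bits

Note: Binary entropy is maximized at p=0.5 (H=1 bit) and minimized at p=0 or p=1 (H=0).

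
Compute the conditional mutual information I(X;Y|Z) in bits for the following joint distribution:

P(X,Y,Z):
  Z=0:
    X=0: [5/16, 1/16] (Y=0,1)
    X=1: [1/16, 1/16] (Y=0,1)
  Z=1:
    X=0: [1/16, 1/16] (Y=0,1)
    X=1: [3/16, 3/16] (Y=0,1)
0.0369 bits

Conditional mutual information: I(X;Y|Z) = H(X|Z) + H(Y|Z) - H(X,Y|Z)

H(Z) = 1.0000
H(X,Z) = 1.8113 → H(X|Z) = 0.8113
H(Y,Z) = 1.9056 → H(Y|Z) = 0.9056
H(X,Y,Z) = 2.6800 → H(X,Y|Z) = 1.6800

I(X;Y|Z) = 0.8113 + 0.9056 - 1.6800 = 0.0369 bits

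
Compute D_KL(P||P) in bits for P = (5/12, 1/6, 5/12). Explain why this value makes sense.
0.0000 bits

KL divergence satisfies the Gibbs inequality: D_KL(P||Q) ≥ 0 for all distributions P, Q.

D_KL(P||Q) = Σ p(x) log(p(x)/q(x))
Each term is p(x) × log_2(p(x)/p(x)) = p(x) × log_2(1) = 0, so the sum is 0.
D_KL(P||Q) = 0.0000 bits

When P = Q, the KL divergence is exactly 0, as there is no 'divergence' between identical distributions.

This non-negativity is a fundamental property: relative entropy cannot be negative because it measures how different Q is from P.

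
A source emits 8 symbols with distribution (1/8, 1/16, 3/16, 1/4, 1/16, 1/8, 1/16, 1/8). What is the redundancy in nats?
0.1193 nats

Redundancy measures how far a source is from maximum entropy:
R = H_max - H(X)

Maximum entropy for 8 symbols: H_max = log_e(8) = 2.0794 nats
Actual entropy: H(X) = 1.9601 nats
Redundancy: R = 2.0794 - 1.9601 = 0.1193 nats

This redundancy represents potential for compression: the source could be compressed by 0.1193 nats per symbol.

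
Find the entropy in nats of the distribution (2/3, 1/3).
0.6365 nats

Shannon entropy is H(X) = -Σ p(x) log p(x).

For P = (2/3, 1/3):
H = -2/3 × log_e(2/3) -1/3 × log_e(1/3)
H = 0.6365 nats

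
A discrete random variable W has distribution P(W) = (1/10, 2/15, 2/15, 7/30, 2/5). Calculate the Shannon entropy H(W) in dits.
0.6400 dits

Shannon entropy is H(X) = -Σ p(x) log p(x).

For P = (1/10, 2/15, 2/15, 7/30, 2/5):
H = -1/10 × log_10(1/10) -2/15 × log_10(2/15) -2/15 × log_10(2/15) -7/30 × log_10(7/30) -2/5 × log_10(2/5)
H = 0.6400 dits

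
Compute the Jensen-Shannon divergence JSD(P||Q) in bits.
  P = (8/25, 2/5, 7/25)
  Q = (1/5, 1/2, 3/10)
0.0143 bits

Jensen-Shannon divergence is:
JSD(P||Q) = 0.5 × D_KL(P||M) + 0.5 × D_KL(Q||M)
where M = 0.5 × (P + Q) is the mixture distribution.

M = 0.5 × (8/25, 2/5, 7/25) + 0.5 × (1/5, 1/2, 3/10) = (0.26, 9/20, 0.29)

D_KL(P||M) = 0.0137 bits
D_KL(Q||M) = 0.0150 bits

JSD(P||Q) = 0.5 × 0.0137 + 0.5 × 0.0150 = 0.0143 bits

Unlike KL divergence, JSD is symmetric and bounded: 0 ≤ JSD ≤ log(2).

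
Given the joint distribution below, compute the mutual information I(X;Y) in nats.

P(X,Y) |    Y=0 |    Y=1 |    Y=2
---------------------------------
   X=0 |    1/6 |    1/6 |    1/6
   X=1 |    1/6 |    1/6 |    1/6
0.0000 nats

Mutual information: I(X;Y) = H(X) + H(Y) - H(X,Y)

Marginals:
P(X) = (1/2, 1/2), H(X) = 0.6931 nats
P(Y) = (1/3, 1/3, 1/3), H(Y) = 1.0986 nats

Joint entropy: H(X,Y) = 1.7918 nats

I(X;Y) = 0.6931 + 1.0986 - 1.7918 = 0.0000 nats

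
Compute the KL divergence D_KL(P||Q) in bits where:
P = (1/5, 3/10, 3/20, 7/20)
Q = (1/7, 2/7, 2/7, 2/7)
0.0812 bits

KL divergence: D_KL(P||Q) = Σ p(x) log(p(x)/q(x))

Computing term by term:
  x=0: 1/5 × log_2[(1/5)/(1/7)] = 1/5 × 0.4854 = 0.0971
  x=1: 3/10 × log_2[(3/10)/(2/7)] = 3/10 × 0.0704 = 0.0211
  x=2: 3/20 × log_2[(3/20)/(2/7)] = 3/20 × -0.9296 = -0.1394
  x=3: 7/20 × log_2[(7/20)/(2/7)] = 7/20 × 0.2928 = 0.1025

D_KL(P||Q) = 0.0812 bits

Note: KL divergence is always non-negative and equals 0 iff P = Q.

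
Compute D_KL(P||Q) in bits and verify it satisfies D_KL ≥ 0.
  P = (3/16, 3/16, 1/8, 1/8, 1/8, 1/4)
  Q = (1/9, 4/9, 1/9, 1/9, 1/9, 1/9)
0.2643 bits

KL divergence satisfies the Gibbs inequality: D_KL(P||Q) ≥ 0 for all distributions P, Q.

D_KL(P||Q) = Σ p(x) log(p(x)/q(x))
Term by term:
  x=0: 3/16 × log_2[(3/16)/(1/9)] = 0.1415
  x=1: 3/16 × log_2[(3/16)/(4/9)] = -0.2335
  x=2: 1/8 × log_2[(1/8)/(1/9)] = 0.0212
  x=3: 1/8 × log_2[(1/8)/(1/9)] = 0.0212
  x=4: 1/8 × log_2[(1/8)/(1/9)] = 0.0212
  x=5: 1/4 × log_2[(1/4)/(1/9)] = 0.2925
D_KL(P||Q) = 0.2643 bits

D_KL(P||Q) = 0.2643 ≥ 0 ✓

This non-negativity is a fundamental property: relative entropy cannot be negative because it measures how different Q is from P.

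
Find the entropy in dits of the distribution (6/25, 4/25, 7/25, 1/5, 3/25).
0.6812 dits

Shannon entropy is H(X) = -Σ p(x) log p(x).

For P = (6/25, 4/25, 7/25, 1/5, 3/25):
H = -6/25 × log_10(6/25) -4/25 × log_10(4/25) -7/25 × log_10(7/25) -1/5 × log_10(1/5) -3/25 × log_10(3/25)
H = 0.6812 dits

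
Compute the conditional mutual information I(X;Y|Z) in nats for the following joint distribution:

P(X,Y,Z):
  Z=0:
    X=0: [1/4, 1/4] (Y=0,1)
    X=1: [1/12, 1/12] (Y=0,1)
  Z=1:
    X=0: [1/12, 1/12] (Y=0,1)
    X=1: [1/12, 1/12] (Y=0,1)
0.0000 nats

Conditional mutual information: I(X;Y|Z) = H(X|Z) + H(Y|Z) - H(X,Y|Z)

H(Z) = 0.6365
H(X,Z) = 1.2425 → H(X|Z) = 0.6059
H(Y,Z) = 1.3297 → H(Y|Z) = 0.6931
H(X,Y,Z) = 1.9356 → H(X,Y|Z) = 1.2991

I(X;Y|Z) = 0.6059 + 0.6931 - 1.2991 = 0.0000 nats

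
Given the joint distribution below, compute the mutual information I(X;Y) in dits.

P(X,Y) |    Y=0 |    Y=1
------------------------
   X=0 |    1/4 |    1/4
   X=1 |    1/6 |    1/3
0.0062 dits

Mutual information: I(X;Y) = H(X) + H(Y) - H(X,Y)

Marginals:
P(X) = (1/2, 1/2), H(X) = 0.3010 dits
P(Y) = (5/12, 7/12), H(Y) = 0.2950 dits

Joint entropy: H(X,Y) = 0.5898 dits

I(X;Y) = 0.3010 + 0.2950 - 0.5898 = 0.0062 dits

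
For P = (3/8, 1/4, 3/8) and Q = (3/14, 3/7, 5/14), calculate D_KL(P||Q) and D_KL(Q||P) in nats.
D_KL(P||Q) = 0.0934, D_KL(Q||P) = 0.0937

KL divergence is not symmetric: D_KL(P||Q) ≠ D_KL(Q||P) in general.

D_KL(P||Q) = 0.0934 nats
D_KL(Q||P) = 0.0937 nats

No, they are not equal!

This asymmetry is why KL divergence is not a true distance metric.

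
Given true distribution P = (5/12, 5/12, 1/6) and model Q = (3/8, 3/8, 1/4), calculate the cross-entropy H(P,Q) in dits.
0.4553 dits

Cross-entropy: H(P,Q) = -Σ p(x) log q(x)

Alternatively: H(P,Q) = H(P) + D_KL(P||Q)
H(P) = 0.4465 dits
D_KL(P||Q) = 0.0088 dits

H(P,Q) = 0.4465 + 0.0088 = 0.4553 dits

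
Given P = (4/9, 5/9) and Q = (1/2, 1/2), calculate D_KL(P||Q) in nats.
0.0062 nats

KL divergence: D_KL(P||Q) = Σ p(x) log(p(x)/q(x))

Computing term by term:
  x=0: 4/9 × log_e[(4/9)/(1/2)] = 4/9 × -0.1178 = -0.0523
  x=1: 5/9 × log_e[(5/9)/(1/2)] = 5/9 × 0.1054 = 0.0585

D_KL(P||Q) = 0.0062 nats

Note: KL divergence is always non-negative and equals 0 iff P = Q.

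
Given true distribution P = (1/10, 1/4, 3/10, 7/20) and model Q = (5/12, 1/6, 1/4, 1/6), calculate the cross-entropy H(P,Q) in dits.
0.6855 dits

Cross-entropy: H(P,Q) = -Σ p(x) log q(x)

Alternatively: H(P,Q) = H(P) + D_KL(P||Q)
H(P) = 0.5670 dits
D_KL(P||Q) = 0.1186 dits

H(P,Q) = 0.5670 + 0.1186 = 0.6855 dits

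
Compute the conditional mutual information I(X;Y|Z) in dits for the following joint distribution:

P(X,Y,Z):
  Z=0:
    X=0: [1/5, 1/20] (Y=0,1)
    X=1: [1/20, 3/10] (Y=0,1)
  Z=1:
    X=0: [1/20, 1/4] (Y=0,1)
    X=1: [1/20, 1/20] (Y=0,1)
0.0692 dits

Conditional mutual information: I(X;Y|Z) = H(X|Z) + H(Y|Z) - H(X,Y|Z)

H(Z) = 0.2923
H(X,Z) = 0.5670 → H(X|Z) = 0.2747
H(Y,Z) = 0.5670 → H(Y|Z) = 0.2747
H(X,Y,Z) = 0.7724 → H(X,Y|Z) = 0.4801

I(X;Y|Z) = 0.2747 + 0.2747 - 0.4801 = 0.0692 dits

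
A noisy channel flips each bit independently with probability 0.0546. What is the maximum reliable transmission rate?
0.6944 bits

For a binary symmetric channel (BSC) with error probability p:
Capacity C = 1 - H(p) bits per symbol

where H(p) = -p log₂(p) - (1-p) log₂(1-p) is the binary entropy function.

H(0.0546) = 0.3056 bits
C = 1 - 0.3056 = 0.6944 bits per symbol

This means we can reliably transmit up to 0.6944 bits of information per channel use.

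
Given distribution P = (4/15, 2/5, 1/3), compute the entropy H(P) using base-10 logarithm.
0.4713 dits

Shannon entropy is H(X) = -Σ p(x) log p(x).

For P = (4/15, 2/5, 1/3):
H = -4/15 × log_10(4/15) -2/5 × log_10(2/5) -1/3 × log_10(1/3)
H = 0.4713 dits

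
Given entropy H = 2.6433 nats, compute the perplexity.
14.0595

Perplexity is e^H (or exp(H) for natural log).

H = 2.6433 nats
Perplexity = e^2.6433 = 14.0595

Interpretation: The model's uncertainty is equivalent to choosing uniformly among 14.1 options.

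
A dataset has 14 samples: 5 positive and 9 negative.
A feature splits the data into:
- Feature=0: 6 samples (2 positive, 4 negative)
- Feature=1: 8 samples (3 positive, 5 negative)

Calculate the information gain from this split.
0.0013 bits

Information Gain = H(Y) - H(Y|Feature)

Before split:
P(positive) = 5/14 = 0.3571
H(Y) = 0.9403 bits

After split:
Feature=0: H = 0.9183 bits (weight = 6/14)
Feature=1: H = 0.9544 bits (weight = 8/14)
H(Y|Feature) = (6/14)×0.9183 + (8/14)×0.9544 = 0.9389 bits

Information Gain = 0.9403 - 0.9389 = 0.0013 bits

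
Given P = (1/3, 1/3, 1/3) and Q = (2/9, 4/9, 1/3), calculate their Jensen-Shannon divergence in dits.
0.0042 dits

Jensen-Shannon divergence is:
JSD(P||Q) = 0.5 × D_KL(P||M) + 0.5 × D_KL(Q||M)
where M = 0.5 × (P + Q) is the mixture distribution.

M = 0.5 × (1/3, 1/3, 1/3) + 0.5 × (2/9, 4/9, 1/3) = (5/18, 7/18, 1/3)

D_KL(P||M) = 0.0041 dits
D_KL(Q||M) = 0.0042 dits

JSD(P||Q) = 0.5 × 0.0041 + 0.5 × 0.0042 = 0.0042 dits

Unlike KL divergence, JSD is symmetric and bounded: 0 ≤ JSD ≤ log(2).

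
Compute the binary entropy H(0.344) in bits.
0.9286 bits

The binary entropy function is:
H(p) = -p log(p) - (1-p) log(1-p)

H(0.344) = -0.344 × log_2(0.344) - 0.656 × log_2(0.656)
H(0.344) = 0.9286 bits

Note: Binary entropy is maximized at p=0.5 (H=1 bit) and minimized at p=0 or p=1 (H=0).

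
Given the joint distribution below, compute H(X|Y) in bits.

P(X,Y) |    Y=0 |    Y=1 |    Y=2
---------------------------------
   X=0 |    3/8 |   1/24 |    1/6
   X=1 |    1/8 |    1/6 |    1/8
0.8434 bits

Using the chain rule: H(X|Y) = H(X,Y) - H(Y)

First, compute H(X,Y) = 2.3333 bits

Marginal P(Y) = (1/2, 5/24, 7/24)
H(Y) = 1.4899 bits

H(X|Y) = H(X,Y) - H(Y) = 2.3333 - 1.4899 = 0.8434 bits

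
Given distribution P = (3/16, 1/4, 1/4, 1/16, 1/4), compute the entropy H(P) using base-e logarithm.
1.5269 nats

Shannon entropy is H(X) = -Σ p(x) log p(x).

For P = (3/16, 1/4, 1/4, 1/16, 1/4):
H = -3/16 × log_e(3/16) -1/4 × log_e(1/4) -1/4 × log_e(1/4) -1/16 × log_e(1/16) -1/4 × log_e(1/4)
H = 1.5269 nats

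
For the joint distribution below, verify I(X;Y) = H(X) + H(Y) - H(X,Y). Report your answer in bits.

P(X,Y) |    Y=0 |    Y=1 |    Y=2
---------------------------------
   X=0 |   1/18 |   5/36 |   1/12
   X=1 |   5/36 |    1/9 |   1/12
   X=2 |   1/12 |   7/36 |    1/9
I(X;Y) = 0.0353 bits

Mutual information has multiple equivalent forms:
- I(X;Y) = H(X) - H(X|Y)
- I(X;Y) = H(Y) - H(Y|X)
- I(X;Y) = H(X) + H(Y) - H(X,Y)

Computing all quantities:
H(X) = 1.5715, H(Y) = 1.5466, H(X,Y) = 3.0828
H(X|Y) = 1.5362, H(Y|X) = 1.5113

Verification:
H(X) - H(X|Y) = 1.5715 - 1.5362 = 0.0353
H(Y) - H(Y|X) = 1.5466 - 1.5113 = 0.0353
H(X) + H(Y) - H(X,Y) = 1.5715 + 1.5466 - 3.0828 = 0.0353

All forms give I(X;Y) = 0.0353 bits. ✓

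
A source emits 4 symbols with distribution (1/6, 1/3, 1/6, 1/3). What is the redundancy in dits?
0.0246 dits

Redundancy measures how far a source is from maximum entropy:
R = H_max - H(X)

Maximum entropy for 4 symbols: H_max = log_10(4) = 0.6021 dits
Actual entropy: H(X) = 0.5775 dits
Redundancy: R = 0.6021 - 0.5775 = 0.0246 dits

This redundancy represents potential for compression: the source could be compressed by 0.0246 dits per symbol.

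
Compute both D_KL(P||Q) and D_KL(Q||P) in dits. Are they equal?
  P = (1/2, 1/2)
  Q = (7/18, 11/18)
D_KL(P||Q) = 0.0110, D_KL(Q||P) = 0.0108

KL divergence is not symmetric: D_KL(P||Q) ≠ D_KL(Q||P) in general.

D_KL(P||Q) = 0.0110 dits
D_KL(Q||P) = 0.0108 dits

No, they are not equal!

This asymmetry is why KL divergence is not a true distance metric.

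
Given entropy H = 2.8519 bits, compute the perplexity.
7.2195

Perplexity is 2^H (or exp(H) for natural log).

H = 2.8519 bits
Perplexity = 2^2.8519 = 7.2195

Interpretation: The model's uncertainty is equivalent to choosing uniformly among 7.2 options.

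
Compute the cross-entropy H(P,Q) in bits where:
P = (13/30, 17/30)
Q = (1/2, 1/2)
1.0000 bits

Cross-entropy: H(P,Q) = -Σ p(x) log q(x)

Alternatively: H(P,Q) = H(P) + D_KL(P||Q)
H(P) = 0.9871 bits
D_KL(P||Q) = 0.0129 bits

H(P,Q) = 0.9871 + 0.0129 = 1.0000 bits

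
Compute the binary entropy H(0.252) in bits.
0.8144 bits

The binary entropy function is:
H(p) = -p log(p) - (1-p) log(1-p)

H(0.252) = -0.252 × log_2(0.252) - 0.748 × log_2(0.748)
H(0.252) = 0.8144 bits

Note: Binary entropy is maximized at p=0.5 (H=1 bit) and minimized at p=0 or p=1 (H=0).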